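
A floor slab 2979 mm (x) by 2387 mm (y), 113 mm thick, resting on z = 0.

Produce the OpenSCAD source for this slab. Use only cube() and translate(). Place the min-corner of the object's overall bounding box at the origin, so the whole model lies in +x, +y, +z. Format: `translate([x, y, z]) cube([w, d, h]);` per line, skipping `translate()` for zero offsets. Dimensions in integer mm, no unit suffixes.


cube([2979, 2387, 113]);


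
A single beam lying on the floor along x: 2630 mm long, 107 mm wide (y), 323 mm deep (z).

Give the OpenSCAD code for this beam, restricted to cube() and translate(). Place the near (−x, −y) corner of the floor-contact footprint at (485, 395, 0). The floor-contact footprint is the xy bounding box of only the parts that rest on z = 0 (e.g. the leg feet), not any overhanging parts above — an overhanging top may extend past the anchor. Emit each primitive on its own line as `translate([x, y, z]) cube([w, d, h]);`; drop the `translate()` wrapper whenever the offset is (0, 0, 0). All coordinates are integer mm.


translate([485, 395, 0]) cube([2630, 107, 323]);


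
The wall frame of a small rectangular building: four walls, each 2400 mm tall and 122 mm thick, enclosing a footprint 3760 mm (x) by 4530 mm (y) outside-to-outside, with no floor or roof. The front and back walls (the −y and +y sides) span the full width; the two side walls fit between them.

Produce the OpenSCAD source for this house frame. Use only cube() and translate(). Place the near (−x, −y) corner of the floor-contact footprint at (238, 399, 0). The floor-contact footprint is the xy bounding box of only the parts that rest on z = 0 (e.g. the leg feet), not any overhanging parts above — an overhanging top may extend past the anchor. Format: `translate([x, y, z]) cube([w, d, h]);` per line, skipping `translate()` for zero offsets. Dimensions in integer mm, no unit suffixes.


translate([238, 399, 0]) cube([3760, 122, 2400]);
translate([238, 4807, 0]) cube([3760, 122, 2400]);
translate([238, 521, 0]) cube([122, 4286, 2400]);
translate([3876, 521, 0]) cube([122, 4286, 2400]);


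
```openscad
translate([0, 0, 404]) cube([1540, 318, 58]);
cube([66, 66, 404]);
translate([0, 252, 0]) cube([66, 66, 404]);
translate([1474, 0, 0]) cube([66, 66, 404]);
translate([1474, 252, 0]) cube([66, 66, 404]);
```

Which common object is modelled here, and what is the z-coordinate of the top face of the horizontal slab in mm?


A bench. The seat-top height is 462 mm.

A long slab on four corner posts — a bench. The slab sits at z = 404 with thickness 58, so the top is 404 + 58 = 462 mm.


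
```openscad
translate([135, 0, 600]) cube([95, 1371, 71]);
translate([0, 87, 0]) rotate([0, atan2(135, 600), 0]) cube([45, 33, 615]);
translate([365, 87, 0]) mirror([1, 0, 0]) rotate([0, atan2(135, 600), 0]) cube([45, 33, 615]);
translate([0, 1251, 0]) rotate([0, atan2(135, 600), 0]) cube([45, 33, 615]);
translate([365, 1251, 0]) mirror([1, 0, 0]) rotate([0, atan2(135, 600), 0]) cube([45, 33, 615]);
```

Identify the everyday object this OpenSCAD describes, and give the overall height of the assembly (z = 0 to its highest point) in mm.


A sawhorse. The overall height is 671 mm.

A beam across two mirrored pairs of raked legs — a sawhorse. The beam's underside is at z = 600 (matching the legs' vertical rise in atan2(135, 600)) and the beam is 71 mm tall, so its top is at 600 + 71 = 671 mm. The raked legs top out at the beam's underside, so that is the highest point.


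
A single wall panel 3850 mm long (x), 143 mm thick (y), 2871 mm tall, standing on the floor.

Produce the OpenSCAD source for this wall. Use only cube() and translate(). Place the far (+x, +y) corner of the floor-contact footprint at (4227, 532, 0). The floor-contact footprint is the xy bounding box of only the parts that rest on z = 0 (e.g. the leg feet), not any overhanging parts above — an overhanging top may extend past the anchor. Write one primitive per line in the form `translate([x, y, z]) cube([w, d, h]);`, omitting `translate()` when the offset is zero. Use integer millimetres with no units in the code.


translate([377, 389, 0]) cube([3850, 143, 2871]);


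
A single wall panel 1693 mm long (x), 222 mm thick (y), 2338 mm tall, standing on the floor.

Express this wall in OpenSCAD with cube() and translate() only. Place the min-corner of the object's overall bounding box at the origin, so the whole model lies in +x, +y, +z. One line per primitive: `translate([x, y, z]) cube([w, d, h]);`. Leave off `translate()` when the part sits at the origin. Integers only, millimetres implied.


cube([1693, 222, 2338]);


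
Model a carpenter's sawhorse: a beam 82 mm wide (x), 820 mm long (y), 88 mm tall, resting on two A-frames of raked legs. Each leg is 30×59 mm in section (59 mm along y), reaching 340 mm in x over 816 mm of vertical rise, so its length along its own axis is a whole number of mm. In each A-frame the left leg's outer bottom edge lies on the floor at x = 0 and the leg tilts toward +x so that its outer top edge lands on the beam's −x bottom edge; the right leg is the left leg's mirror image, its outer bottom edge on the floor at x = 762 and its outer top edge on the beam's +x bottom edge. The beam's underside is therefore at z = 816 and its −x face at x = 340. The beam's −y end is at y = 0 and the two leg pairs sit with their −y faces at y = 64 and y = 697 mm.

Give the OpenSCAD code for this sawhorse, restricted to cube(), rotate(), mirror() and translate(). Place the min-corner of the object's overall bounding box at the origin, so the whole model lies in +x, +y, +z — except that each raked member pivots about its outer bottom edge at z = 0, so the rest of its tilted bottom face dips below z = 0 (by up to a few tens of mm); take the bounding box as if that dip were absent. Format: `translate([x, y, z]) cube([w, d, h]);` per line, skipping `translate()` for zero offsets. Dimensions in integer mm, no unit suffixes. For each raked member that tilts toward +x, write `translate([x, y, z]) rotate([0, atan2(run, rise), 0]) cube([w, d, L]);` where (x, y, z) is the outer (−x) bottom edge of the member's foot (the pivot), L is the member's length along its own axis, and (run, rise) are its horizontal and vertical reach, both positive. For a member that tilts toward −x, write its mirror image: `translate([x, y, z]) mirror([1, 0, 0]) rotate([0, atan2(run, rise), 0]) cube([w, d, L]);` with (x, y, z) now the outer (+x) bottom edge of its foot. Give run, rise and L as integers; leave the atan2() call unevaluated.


translate([340, 0, 816]) cube([82, 820, 88]);
translate([0, 64, 0]) rotate([0, atan2(340, 816), 0]) cube([30, 59, 884]);
translate([762, 64, 0]) mirror([1, 0, 0]) rotate([0, atan2(340, 816), 0]) cube([30, 59, 884]);
translate([0, 697, 0]) rotate([0, atan2(340, 816), 0]) cube([30, 59, 884]);
translate([762, 697, 0]) mirror([1, 0, 0]) rotate([0, atan2(340, 816), 0]) cube([30, 59, 884]);


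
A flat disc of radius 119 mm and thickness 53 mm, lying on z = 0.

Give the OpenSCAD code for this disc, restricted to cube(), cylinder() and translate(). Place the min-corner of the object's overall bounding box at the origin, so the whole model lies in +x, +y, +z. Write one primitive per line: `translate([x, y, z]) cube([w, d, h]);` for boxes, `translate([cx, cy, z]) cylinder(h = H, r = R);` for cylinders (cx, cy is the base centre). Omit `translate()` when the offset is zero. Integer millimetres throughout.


translate([119, 119, 0]) cylinder(h = 53, r = 119);


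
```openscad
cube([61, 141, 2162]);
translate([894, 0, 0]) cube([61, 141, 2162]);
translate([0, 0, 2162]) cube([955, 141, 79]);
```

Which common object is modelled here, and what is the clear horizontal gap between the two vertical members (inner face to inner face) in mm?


A door frame. The clear opening width is 833 mm.

Two 2162 mm tall posts with a header on top — a door frame. The left jamb is 61 mm wide at x = 0; the right jamb starts at x = 894. The clear opening is 894 − 61 = 833 mm.


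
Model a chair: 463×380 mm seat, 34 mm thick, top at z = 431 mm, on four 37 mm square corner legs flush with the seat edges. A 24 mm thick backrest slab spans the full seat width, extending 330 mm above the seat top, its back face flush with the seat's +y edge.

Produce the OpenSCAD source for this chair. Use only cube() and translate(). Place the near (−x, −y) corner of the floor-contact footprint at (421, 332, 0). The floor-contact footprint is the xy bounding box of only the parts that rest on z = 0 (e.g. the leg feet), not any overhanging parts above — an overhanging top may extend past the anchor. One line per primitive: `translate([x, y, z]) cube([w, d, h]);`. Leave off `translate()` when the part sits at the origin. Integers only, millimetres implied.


translate([421, 332, 397]) cube([463, 380, 34]);
translate([421, 332, 0]) cube([37, 37, 397]);
translate([847, 332, 0]) cube([37, 37, 397]);
translate([421, 675, 0]) cube([37, 37, 397]);
translate([847, 675, 0]) cube([37, 37, 397]);
translate([421, 688, 431]) cube([463, 24, 330]);


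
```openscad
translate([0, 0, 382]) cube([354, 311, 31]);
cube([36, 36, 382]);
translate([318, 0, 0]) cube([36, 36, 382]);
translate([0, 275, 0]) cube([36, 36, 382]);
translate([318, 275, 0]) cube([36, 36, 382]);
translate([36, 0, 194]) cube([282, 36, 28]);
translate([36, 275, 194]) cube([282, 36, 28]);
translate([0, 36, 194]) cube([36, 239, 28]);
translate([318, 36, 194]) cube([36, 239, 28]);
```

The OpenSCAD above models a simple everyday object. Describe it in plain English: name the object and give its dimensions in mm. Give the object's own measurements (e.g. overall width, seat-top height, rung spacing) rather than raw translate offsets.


A simple wooden stool: a rectangular seat 354 mm (x) by 311 mm (y), 31 mm thick, top face at z = 413 mm, on four square legs, each 36×36 mm in cross-section. The legs rest on z = 0, each flush with a corner of the seat. Four stretchers, 36 mm wide and 28 mm tall, connect adjacent legs with their undersides at z = 194 mm, each running between the inner faces of the legs it joins and aligned with the legs' outer faces on the other axis.


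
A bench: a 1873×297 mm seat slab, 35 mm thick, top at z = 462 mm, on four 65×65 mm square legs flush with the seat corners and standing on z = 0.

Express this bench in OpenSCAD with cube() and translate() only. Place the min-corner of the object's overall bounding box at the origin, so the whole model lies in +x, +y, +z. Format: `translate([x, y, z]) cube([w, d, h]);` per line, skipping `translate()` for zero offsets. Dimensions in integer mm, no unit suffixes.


translate([0, 0, 427]) cube([1873, 297, 35]);
cube([65, 65, 427]);
translate([0, 232, 0]) cube([65, 65, 427]);
translate([1808, 0, 0]) cube([65, 65, 427]);
translate([1808, 232, 0]) cube([65, 65, 427]);


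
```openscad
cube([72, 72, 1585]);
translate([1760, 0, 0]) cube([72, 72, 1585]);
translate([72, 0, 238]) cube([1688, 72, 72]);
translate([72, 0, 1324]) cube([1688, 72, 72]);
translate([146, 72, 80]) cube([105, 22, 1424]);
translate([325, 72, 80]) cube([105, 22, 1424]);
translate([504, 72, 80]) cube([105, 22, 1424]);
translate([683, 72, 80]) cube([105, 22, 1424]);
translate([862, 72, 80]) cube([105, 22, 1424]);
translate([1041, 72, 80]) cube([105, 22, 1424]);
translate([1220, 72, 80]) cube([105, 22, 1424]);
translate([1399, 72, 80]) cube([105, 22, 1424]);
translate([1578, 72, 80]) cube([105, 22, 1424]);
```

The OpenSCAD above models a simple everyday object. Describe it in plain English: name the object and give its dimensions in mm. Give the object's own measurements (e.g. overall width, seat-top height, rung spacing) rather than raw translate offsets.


A fence section. Two 72×72 mm posts, 1585 mm tall, stand on the floor with a clear span of 1688 mm between their inner faces. Two horizontal rails of 72×72 mm section span the gap between the posts with their undersides at z = 238 mm and z = 1324 mm, flush with the posts' −y face. 9 pickets, each 105 mm wide, 22 mm thick and 1424 mm tall, are fixed to the +y face of the rails with their bottoms at z = 80 mm, spaced across the span with a 74 mm gap after the −x post and between neighbouring pickets, with 77 mm left before the +x post.


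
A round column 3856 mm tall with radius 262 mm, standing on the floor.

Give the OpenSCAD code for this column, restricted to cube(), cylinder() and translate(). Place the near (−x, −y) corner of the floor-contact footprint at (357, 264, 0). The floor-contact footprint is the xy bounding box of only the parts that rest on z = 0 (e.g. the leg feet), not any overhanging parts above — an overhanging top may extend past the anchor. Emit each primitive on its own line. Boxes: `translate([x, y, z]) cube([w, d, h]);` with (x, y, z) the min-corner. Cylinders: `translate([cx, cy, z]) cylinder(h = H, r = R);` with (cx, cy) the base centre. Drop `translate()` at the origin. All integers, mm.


translate([619, 526, 0]) cylinder(h = 3856, r = 262);


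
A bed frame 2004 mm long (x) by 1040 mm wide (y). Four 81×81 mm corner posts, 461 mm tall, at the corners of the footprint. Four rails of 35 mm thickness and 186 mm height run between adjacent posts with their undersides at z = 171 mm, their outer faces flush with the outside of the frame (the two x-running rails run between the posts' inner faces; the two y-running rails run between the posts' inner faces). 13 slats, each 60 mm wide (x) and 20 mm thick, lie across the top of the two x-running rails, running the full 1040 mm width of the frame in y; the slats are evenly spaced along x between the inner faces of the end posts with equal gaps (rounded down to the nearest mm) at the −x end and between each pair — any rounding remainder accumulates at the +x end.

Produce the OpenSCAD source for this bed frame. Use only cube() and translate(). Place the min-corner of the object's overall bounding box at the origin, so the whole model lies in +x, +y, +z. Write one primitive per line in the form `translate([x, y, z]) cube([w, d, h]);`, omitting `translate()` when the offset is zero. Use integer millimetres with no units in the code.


// slat z = rail_z + rail_h = 171 + 186 = 357
// slat gap = ⌊(1842 − 13·60) / 14⌋ = 75
cube([81, 81, 461]);
translate([0, 959, 0]) cube([81, 81, 461]);
translate([1923, 0, 0]) cube([81, 81, 461]);
translate([1923, 959, 0]) cube([81, 81, 461]);
translate([81, 0, 171]) cube([1842, 35, 186]);
translate([81, 1005, 171]) cube([1842, 35, 186]);
translate([0, 81, 171]) cube([35, 878, 186]);
translate([1969, 81, 171]) cube([35, 878, 186]);
translate([156, 0, 357]) cube([60, 1040, 20]);
translate([291, 0, 357]) cube([60, 1040, 20]);
translate([426, 0, 357]) cube([60, 1040, 20]);
translate([561, 0, 357]) cube([60, 1040, 20]);
translate([696, 0, 357]) cube([60, 1040, 20]);
translate([831, 0, 357]) cube([60, 1040, 20]);
translate([966, 0, 357]) cube([60, 1040, 20]);
translate([1101, 0, 357]) cube([60, 1040, 20]);
translate([1236, 0, 357]) cube([60, 1040, 20]);
translate([1371, 0, 357]) cube([60, 1040, 20]);
translate([1506, 0, 357]) cube([60, 1040, 20]);
translate([1641, 0, 357]) cube([60, 1040, 20]);
translate([1776, 0, 357]) cube([60, 1040, 20]);


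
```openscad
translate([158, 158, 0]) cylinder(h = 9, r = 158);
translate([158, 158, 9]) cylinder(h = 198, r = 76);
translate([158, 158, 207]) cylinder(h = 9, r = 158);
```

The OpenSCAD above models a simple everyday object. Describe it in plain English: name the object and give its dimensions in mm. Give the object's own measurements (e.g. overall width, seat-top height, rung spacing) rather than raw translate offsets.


A spool: two coaxial disc flanges of radius 158 mm and thickness 9 mm, joined by a core cylinder of radius 76 mm and height 198 mm. The lower flange rests on z = 0 and the three cylinders share a vertical axis.


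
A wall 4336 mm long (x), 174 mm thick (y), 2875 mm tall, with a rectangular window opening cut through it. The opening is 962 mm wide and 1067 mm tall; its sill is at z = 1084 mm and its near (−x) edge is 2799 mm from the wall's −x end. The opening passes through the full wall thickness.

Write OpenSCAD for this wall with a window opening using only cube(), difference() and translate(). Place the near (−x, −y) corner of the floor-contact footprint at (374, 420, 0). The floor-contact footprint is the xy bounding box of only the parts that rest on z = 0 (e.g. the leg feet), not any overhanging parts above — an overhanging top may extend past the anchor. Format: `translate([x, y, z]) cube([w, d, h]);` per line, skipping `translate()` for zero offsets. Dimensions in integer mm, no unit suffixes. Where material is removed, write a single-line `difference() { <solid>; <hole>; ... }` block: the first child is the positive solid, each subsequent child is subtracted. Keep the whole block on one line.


difference() { translate([374, 420, 0]) cube([4336, 174, 2875]); translate([3173, 420, 1084]) cube([962, 174, 1067]); }


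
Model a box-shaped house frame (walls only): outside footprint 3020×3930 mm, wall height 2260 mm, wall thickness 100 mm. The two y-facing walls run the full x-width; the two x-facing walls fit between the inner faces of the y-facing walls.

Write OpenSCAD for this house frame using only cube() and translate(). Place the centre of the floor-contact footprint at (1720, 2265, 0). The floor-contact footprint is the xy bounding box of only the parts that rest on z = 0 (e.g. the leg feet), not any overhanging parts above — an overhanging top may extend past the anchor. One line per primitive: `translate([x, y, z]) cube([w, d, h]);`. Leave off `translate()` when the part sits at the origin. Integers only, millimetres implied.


translate([210, 300, 0]) cube([3020, 100, 2260]);
translate([210, 4130, 0]) cube([3020, 100, 2260]);
translate([210, 400, 0]) cube([100, 3730, 2260]);
translate([3130, 400, 0]) cube([100, 3730, 2260]);


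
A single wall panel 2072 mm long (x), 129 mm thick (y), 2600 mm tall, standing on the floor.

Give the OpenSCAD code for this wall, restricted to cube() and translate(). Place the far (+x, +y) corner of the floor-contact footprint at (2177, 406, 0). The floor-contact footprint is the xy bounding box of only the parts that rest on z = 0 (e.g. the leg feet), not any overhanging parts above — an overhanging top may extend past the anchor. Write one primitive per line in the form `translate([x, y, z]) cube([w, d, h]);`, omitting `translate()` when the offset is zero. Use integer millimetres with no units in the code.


translate([105, 277, 0]) cube([2072, 129, 2600]);


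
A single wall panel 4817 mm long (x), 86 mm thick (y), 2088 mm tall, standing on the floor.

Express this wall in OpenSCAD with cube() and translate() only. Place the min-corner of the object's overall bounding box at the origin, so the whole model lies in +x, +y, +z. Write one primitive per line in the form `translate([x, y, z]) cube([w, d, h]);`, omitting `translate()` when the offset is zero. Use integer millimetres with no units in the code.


cube([4817, 86, 2088]);


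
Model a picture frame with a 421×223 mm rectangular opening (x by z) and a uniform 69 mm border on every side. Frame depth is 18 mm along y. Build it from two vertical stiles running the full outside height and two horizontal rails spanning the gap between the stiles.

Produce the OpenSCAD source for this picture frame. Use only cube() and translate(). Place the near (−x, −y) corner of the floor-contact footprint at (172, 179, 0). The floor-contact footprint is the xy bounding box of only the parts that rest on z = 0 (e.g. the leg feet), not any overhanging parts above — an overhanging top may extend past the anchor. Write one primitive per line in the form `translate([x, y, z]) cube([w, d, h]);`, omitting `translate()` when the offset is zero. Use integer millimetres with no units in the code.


translate([172, 179, 0]) cube([69, 18, 361]);
translate([662, 179, 0]) cube([69, 18, 361]);
translate([241, 179, 0]) cube([421, 18, 69]);
translate([241, 179, 292]) cube([421, 18, 69]);


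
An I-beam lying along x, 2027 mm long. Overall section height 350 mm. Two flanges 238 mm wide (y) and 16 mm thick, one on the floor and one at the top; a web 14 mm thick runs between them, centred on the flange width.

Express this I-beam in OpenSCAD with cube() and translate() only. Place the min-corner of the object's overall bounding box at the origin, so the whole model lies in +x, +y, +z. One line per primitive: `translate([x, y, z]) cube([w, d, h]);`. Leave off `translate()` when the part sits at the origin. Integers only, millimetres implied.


cube([2027, 238, 16]);
translate([0, 112, 16]) cube([2027, 14, 318]);
translate([0, 0, 334]) cube([2027, 238, 16]);


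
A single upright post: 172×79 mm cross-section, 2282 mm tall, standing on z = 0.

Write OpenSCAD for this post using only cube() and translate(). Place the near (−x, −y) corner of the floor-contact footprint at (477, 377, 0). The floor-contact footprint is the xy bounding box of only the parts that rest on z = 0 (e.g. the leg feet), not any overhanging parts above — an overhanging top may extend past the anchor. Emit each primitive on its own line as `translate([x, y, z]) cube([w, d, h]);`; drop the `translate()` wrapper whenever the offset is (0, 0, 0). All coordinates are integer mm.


translate([477, 377, 0]) cube([172, 79, 2282]);


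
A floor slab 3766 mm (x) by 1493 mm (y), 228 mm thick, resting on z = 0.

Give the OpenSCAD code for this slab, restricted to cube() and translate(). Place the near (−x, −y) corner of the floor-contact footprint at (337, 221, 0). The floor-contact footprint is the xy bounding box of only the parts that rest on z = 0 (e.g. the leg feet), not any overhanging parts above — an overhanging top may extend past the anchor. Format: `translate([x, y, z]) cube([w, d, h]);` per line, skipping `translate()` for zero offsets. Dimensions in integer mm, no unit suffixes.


translate([337, 221, 0]) cube([3766, 1493, 228]);


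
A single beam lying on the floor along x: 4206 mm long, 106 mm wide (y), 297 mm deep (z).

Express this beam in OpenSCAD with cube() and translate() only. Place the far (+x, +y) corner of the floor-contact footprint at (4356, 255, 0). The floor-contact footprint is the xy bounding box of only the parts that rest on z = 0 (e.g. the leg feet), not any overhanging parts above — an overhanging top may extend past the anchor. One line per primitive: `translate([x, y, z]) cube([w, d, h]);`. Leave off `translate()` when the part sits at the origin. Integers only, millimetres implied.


translate([150, 149, 0]) cube([4206, 106, 297]);


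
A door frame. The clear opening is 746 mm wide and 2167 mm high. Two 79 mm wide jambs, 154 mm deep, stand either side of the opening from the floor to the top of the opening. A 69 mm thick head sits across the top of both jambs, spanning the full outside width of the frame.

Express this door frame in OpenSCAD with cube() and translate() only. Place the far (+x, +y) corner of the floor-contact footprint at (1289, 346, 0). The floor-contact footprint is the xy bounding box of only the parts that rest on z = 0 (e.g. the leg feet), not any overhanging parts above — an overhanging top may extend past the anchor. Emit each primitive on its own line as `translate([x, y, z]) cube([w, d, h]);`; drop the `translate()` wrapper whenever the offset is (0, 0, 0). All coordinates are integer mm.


translate([385, 192, 0]) cube([79, 154, 2167]);
translate([1210, 192, 0]) cube([79, 154, 2167]);
translate([385, 192, 2167]) cube([904, 154, 69]);


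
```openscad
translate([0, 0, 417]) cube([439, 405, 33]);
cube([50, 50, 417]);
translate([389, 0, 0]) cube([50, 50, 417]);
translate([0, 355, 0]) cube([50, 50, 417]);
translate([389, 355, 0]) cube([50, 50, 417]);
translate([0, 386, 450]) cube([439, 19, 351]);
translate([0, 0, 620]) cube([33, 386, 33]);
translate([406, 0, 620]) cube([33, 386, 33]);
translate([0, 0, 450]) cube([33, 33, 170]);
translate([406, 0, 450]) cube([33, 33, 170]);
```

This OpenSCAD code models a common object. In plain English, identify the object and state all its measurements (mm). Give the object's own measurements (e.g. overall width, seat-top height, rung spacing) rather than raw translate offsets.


A chair. The seat is a 439×405×33 mm slab with its top at z = 450 mm, on four 50×50 mm corner legs (flush with the seat edges, standing on z = 0). A flat backrest 19 mm thick, 351 mm tall, spans the full seat width and rises from the seat top along its +y edge, rear face flush with the rear of the seat. Two armrests of 33×33 mm section run along each side from the seat's front edge to the front of the backrest, top faces 203 mm above the seat top and outer faces flush with the seat's x-edges; a 33×33 mm post under the front of each armrest stands on the seat at the front corner.


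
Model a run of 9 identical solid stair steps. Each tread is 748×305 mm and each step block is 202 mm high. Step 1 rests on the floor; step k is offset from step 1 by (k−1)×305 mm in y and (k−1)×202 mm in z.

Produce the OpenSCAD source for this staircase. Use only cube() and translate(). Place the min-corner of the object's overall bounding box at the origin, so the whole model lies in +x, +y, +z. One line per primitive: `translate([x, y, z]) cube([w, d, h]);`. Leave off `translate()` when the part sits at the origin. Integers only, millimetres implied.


cube([748, 305, 202]);
translate([0, 305, 202]) cube([748, 305, 202]);
translate([0, 610, 404]) cube([748, 305, 202]);
translate([0, 915, 606]) cube([748, 305, 202]);
translate([0, 1220, 808]) cube([748, 305, 202]);
translate([0, 1525, 1010]) cube([748, 305, 202]);
translate([0, 1830, 1212]) cube([748, 305, 202]);
translate([0, 2135, 1414]) cube([748, 305, 202]);
translate([0, 2440, 1616]) cube([748, 305, 202]);


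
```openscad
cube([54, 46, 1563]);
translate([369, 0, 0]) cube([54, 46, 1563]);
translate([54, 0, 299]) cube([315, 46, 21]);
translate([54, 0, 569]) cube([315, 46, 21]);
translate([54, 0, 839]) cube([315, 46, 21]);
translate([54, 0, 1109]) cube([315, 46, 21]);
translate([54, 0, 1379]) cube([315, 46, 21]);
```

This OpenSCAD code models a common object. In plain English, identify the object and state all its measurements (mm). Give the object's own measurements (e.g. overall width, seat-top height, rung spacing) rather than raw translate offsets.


A straight ladder. Two 54×46 mm vertical rails, 1563 mm tall, stand 423 mm apart (outside-to-outside) with their front faces coplanar on the −y side. 5 rungs, each 46 mm deep and 21 mm tall, span between the inner faces of the rails, front faces flush with the rails. The lowest rung's underside is at z = 299 mm and rungs are spaced 270 mm apart (underside to underside).


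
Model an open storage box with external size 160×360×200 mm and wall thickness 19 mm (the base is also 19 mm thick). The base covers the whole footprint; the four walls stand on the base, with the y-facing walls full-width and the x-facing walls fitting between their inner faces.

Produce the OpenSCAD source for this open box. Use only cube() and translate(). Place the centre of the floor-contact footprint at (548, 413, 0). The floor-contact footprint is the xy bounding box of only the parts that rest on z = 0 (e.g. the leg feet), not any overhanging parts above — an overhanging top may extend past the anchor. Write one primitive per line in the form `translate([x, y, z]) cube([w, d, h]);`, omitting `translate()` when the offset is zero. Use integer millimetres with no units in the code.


translate([468, 233, 0]) cube([160, 360, 19]);
translate([468, 233, 19]) cube([160, 19, 181]);
translate([468, 574, 19]) cube([160, 19, 181]);
translate([468, 252, 19]) cube([19, 322, 181]);
translate([609, 252, 19]) cube([19, 322, 181]);


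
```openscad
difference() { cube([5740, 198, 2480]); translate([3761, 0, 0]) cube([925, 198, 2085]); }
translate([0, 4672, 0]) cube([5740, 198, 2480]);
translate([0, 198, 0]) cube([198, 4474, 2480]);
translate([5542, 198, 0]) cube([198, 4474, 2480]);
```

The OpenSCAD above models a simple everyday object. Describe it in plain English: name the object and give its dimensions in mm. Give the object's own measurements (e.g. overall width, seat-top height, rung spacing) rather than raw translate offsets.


A single room: four walls, each 2480 mm tall and 198 mm thick, enclosing an outside footprint 5740×4870 mm (x × y), no floor or roof. The front and back walls (−y and +y sides) run the full x-width; the side walls fit between their inner faces. A door opening 925 mm wide and 2085 mm tall is cut through the front wall from the floor up, its −x edge 3761 mm from the wall's −x end.


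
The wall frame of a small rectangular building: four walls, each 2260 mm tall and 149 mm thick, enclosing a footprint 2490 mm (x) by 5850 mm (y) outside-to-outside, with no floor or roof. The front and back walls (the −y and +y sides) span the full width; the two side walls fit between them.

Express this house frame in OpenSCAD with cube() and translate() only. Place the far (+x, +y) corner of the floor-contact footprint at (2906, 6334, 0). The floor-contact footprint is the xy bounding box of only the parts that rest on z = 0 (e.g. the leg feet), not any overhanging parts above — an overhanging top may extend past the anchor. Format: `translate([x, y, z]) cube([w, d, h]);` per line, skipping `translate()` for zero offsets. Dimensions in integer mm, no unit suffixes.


translate([416, 484, 0]) cube([2490, 149, 2260]);
translate([416, 6185, 0]) cube([2490, 149, 2260]);
translate([416, 633, 0]) cube([149, 5552, 2260]);
translate([2757, 633, 0]) cube([149, 5552, 2260]);


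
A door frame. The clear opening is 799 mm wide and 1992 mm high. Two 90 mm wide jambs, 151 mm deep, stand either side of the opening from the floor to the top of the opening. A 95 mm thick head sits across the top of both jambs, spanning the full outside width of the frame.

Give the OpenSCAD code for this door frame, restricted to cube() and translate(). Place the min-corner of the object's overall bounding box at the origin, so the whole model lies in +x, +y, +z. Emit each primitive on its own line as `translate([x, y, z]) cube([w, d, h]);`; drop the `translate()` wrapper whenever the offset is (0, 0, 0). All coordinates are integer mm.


cube([90, 151, 1992]);
translate([889, 0, 0]) cube([90, 151, 1992]);
translate([0, 0, 1992]) cube([979, 151, 95]);


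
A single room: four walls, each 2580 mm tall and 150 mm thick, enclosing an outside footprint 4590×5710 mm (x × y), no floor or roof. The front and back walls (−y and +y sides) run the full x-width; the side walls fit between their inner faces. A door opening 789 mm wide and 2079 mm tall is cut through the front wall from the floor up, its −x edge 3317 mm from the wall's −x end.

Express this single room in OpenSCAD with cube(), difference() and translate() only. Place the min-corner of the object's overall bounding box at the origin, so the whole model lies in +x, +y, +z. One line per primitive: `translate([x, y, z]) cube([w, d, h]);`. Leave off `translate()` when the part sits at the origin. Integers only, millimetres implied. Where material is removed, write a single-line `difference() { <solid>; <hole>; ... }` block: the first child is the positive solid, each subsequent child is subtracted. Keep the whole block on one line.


difference() { cube([4590, 150, 2580]); translate([3317, 0, 0]) cube([789, 150, 2079]); }
translate([0, 5560, 0]) cube([4590, 150, 2580]);
translate([0, 150, 0]) cube([150, 5410, 2580]);
translate([4440, 150, 0]) cube([150, 5410, 2580]);


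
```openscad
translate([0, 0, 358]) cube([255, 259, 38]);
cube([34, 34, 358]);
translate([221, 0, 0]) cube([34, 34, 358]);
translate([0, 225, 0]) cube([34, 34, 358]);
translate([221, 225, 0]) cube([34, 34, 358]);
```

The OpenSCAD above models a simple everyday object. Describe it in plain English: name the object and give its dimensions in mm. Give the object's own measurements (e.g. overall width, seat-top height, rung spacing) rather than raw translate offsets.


A simple wooden stool: a rectangular seat 255 mm (x) by 259 mm (y), 38 mm thick, top face at z = 396 mm, on four square legs, each 34×34 mm in cross-section. The legs rest on z = 0, each flush with a corner of the seat.


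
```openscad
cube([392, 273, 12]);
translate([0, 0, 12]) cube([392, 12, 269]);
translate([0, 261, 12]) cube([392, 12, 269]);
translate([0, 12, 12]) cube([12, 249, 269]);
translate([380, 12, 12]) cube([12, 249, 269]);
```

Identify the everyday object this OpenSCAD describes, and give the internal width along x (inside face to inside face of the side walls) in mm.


An open box. The internal width is 368 mm.

A 392×273 base slab with four walls standing on it — an open box. The base is 392 mm wide and the walls are 12 mm thick, so the internal width is 392 − 2 × 12 = 368 mm.


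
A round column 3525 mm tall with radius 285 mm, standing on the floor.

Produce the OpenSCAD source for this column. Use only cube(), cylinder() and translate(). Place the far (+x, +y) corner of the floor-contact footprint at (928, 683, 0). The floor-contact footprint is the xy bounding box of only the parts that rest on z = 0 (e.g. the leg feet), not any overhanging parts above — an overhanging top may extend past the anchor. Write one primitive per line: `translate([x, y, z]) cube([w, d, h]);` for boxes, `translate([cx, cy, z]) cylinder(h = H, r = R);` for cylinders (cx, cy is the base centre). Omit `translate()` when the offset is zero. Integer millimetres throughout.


translate([643, 398, 0]) cylinder(h = 3525, r = 285);


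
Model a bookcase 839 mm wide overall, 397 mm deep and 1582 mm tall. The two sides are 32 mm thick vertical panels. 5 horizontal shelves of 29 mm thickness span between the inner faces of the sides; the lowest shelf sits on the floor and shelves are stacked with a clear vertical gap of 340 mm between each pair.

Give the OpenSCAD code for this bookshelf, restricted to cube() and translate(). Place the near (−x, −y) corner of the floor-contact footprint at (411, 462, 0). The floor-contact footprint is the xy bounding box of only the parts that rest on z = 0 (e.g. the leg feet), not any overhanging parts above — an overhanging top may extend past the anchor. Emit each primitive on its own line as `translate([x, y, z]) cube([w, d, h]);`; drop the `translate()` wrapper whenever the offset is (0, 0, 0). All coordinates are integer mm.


translate([411, 462, 0]) cube([32, 397, 1582]);
translate([1218, 462, 0]) cube([32, 397, 1582]);
translate([443, 462, 0]) cube([775, 397, 29]);
translate([443, 462, 369]) cube([775, 397, 29]);
translate([443, 462, 738]) cube([775, 397, 29]);
translate([443, 462, 1107]) cube([775, 397, 29]);
translate([443, 462, 1476]) cube([775, 397, 29]);


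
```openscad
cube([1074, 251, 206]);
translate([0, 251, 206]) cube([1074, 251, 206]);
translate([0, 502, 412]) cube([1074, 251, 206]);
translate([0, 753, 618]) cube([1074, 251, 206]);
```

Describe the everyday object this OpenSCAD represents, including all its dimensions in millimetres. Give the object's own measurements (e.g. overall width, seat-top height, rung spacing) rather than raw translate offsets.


A straight staircase of 4 solid steps. Each step is 1074 mm wide (x), 251 mm deep (y, the going) and 206 mm tall (the rise). The first step rests on the floor; each subsequent step sits one going further in +y and one rise higher in +z, directly behind and above the previous step with no overlap.


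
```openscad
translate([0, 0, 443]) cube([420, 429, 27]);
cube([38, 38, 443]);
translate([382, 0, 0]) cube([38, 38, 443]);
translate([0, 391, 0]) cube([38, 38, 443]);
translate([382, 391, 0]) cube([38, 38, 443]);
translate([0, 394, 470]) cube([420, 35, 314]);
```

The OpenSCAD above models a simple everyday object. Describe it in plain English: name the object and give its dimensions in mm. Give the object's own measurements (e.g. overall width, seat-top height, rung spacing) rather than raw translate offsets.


A chair. The seat is a 420×429×27 mm slab with its top at z = 470 mm, on four 38×38 mm corner legs (flush with the seat edges, standing on z = 0). A flat backrest 35 mm thick, 314 mm tall, spans the full seat width and rises from the seat top along its +y edge, rear face flush with the rear of the seat.


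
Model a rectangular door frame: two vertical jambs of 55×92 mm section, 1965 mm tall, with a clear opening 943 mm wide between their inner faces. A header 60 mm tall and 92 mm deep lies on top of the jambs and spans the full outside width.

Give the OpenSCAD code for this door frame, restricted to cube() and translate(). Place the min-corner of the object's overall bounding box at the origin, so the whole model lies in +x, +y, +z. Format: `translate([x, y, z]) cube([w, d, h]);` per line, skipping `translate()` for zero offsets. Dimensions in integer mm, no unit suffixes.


cube([55, 92, 1965]);
translate([998, 0, 0]) cube([55, 92, 1965]);
translate([0, 0, 1965]) cube([1053, 92, 60]);


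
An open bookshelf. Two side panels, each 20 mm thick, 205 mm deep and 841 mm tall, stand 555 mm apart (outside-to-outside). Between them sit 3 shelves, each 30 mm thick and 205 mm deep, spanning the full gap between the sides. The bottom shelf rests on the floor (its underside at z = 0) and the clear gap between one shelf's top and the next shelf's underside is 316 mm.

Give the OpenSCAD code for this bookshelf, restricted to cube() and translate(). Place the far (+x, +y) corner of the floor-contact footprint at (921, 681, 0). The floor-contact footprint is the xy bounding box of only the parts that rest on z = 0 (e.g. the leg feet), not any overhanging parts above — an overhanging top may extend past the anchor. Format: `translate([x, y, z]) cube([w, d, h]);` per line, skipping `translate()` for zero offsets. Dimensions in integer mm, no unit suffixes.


translate([366, 476, 0]) cube([20, 205, 841]);
translate([901, 476, 0]) cube([20, 205, 841]);
translate([386, 476, 0]) cube([515, 205, 30]);
translate([386, 476, 346]) cube([515, 205, 30]);
translate([386, 476, 692]) cube([515, 205, 30]);


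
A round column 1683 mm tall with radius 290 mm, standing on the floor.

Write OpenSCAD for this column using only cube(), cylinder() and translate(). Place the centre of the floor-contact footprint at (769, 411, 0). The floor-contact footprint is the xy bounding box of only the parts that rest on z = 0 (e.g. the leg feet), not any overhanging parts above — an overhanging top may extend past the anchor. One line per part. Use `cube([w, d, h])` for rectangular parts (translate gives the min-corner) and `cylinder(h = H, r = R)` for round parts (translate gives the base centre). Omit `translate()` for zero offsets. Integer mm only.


translate([769, 411, 0]) cylinder(h = 1683, r = 290);


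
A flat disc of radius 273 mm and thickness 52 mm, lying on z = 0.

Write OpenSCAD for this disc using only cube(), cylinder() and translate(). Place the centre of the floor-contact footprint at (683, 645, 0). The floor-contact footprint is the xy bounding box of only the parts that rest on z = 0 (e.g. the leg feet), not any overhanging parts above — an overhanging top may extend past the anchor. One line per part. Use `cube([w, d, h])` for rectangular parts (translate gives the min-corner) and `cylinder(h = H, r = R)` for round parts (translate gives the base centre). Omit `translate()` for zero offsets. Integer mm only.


translate([683, 645, 0]) cylinder(h = 52, r = 273);


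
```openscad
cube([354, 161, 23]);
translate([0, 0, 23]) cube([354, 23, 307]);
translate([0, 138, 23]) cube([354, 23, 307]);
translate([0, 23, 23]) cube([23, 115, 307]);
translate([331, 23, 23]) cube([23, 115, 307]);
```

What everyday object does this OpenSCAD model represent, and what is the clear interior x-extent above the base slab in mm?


An open box. The internal width is 308 mm.

A 354×161 base slab with four walls standing on it — an open box. The base is 354 mm wide and the walls are 23 mm thick, so the internal width is 354 − 2 × 23 = 308 mm.
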